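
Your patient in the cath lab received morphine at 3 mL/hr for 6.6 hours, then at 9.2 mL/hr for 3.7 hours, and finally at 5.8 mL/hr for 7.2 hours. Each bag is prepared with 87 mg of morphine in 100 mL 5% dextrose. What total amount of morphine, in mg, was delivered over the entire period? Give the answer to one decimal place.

83.2 mg

Concentration = 87 mg ÷ 100 mL = 0.87 mg/mL
Stage 1: 3 mL/hr × 6.6 hr = 19.8 mL → 19.8 mL × 0.87 mg/mL = 17.226 mg
Stage 2: 9.2 mL/hr × 3.7 hr = 34.04 mL → 34.04 mL × 0.87 mg/mL = 29.6148 mg
Stage 3: 5.8 mL/hr × 7.2 hr = 41.76 mL → 41.76 mL × 0.87 mg/mL = 36.3312 mg
Total = 17.226 + 29.6148 + 36.3312 = 83.172 mg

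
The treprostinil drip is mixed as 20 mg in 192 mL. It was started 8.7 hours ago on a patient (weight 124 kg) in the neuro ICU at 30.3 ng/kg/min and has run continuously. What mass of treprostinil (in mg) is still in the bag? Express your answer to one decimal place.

18.0 mg

Dose = 30.3 ng/kg/min × 124 kg = 3757.2 ng/min
3757.2 ng/min × 60 min/hr = 225432 ng/hr
Concentration = 20 mg ÷ 192 mL = 0.1041667 mg/mL = 104166.7 ng/mL
Rate = 225432 ng/hr ÷ 104166.7 ng/mL = 2.164147 mL/hr
Volume infused = 2.164147 mL/hr × 8.7 hr = 18.82808 mL
Volume remaining = 192 − 18.82808 = 173.1719 mL
Drug remaining = 173.1719 mL × 104166.7 ng/mL = 18038742 ng = 18.03874 mg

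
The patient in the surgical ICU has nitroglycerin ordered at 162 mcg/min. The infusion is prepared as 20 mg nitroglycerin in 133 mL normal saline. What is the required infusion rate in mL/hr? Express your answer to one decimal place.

162 mcg/min × 60 min/hr = 9720 mcg/hr
Concentration = 20 mg ÷ 133 mL = 0.1503759 mg/mL = 150.3759 mcg/mL
Rate = 9720 mcg/hr ÷ 150.3759 mcg/mL = 64.638 mL/hr

64.6 mL/hr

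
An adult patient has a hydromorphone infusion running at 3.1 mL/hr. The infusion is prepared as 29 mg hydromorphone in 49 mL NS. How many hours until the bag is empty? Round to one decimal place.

15.8 hours

Duration = 49 mL ÷ 3.1 mL/hr = 15.80645 hr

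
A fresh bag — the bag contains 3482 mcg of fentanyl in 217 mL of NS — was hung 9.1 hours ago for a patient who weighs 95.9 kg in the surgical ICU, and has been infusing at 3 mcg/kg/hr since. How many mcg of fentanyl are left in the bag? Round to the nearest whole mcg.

Dose = 3 mcg/kg/hr × 95.9 kg = 287.7 mcg/hr
Concentration = 3482 mcg ÷ 217 mL = 16.04608 mcg/mL
Rate = 287.7 mcg/hr ÷ 16.04608 mcg/mL = 17.92961 mL/hr
Volume infused = 17.92961 mL/hr × 9.1 hr = 163.1594 mL
Volume remaining = 217 − 163.1594 = 53.84055 mL
Drug remaining = 53.84055 mL × 16.04608 mcg/mL = 863.93 mcg

864 mcg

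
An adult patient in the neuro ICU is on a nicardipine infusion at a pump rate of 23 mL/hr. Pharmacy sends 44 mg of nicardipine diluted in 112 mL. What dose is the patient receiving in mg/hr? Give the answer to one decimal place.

9.0 mg/hr

Concentration = 44 mg ÷ 112 mL = 0.3928571 mg/mL
Drug rate = 23 mL/hr × 0.3928571 mg/mL = 9.035714 mg/hr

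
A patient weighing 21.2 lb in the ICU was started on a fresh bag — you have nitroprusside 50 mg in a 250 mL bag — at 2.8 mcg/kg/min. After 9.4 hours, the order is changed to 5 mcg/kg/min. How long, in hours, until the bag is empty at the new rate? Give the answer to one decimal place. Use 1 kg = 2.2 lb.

Initial rate:
Weight = 21.2 lb ÷ 2.2 lb/kg = 9.636364 kg
Dose = 2.8 mcg/kg/min × 9.636364 kg = 26.98182 mcg/min
26.98182 mcg/min × 60 min/hr = 1618.909 mcg/hr
Concentration = 50 mg ÷ 250 mL = 0.2 mg/mL = 200 mcg/mL
Rate = 1618.909 mcg/hr ÷ 200 mcg/mL = 8.094545 mL/hr
Volume infused so far = 8.094545 mL/hr × 9.4 hr = 76.08873 mL
Volume remaining = 250 − 76.08873 = 173.9113 mL
New rate:
Dose = 5 mcg/kg/min × 9.636364 kg = 48.18182 mcg/min
48.18182 mcg/min × 60 min/hr = 2890.909 mcg/hr
Rate = 2890.909 mcg/hr ÷ 200 mcg/mL = 14.45455 mL/hr
Time remaining = 173.9113 mL ÷ 14.45455 mL/hr = 12.0316 hr

12.0 hours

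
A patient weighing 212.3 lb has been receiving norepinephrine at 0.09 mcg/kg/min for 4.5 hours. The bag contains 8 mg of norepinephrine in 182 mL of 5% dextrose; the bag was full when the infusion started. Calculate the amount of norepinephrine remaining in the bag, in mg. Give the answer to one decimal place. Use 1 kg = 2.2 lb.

5.7 mg

Weight = 212.3 lb ÷ 2.2 lb/kg = 96.5 kg
Dose = 0.09 mcg/kg/min × 96.5 kg = 8.685 mcg/min
8.685 mcg/min × 60 min/hr = 521.1 mcg/hr
Concentration = 8 mg ÷ 182 mL = 0.04395604 mg/mL = 43.95604 mcg/mL
Rate = 521.1 mcg/hr ÷ 43.95604 mcg/mL = 11.85503 mL/hr
Volume infused = 11.85503 mL/hr × 4.5 hr = 53.34761 mL
Volume remaining = 182 − 53.34761 = 128.6524 mL
Drug remaining = 128.6524 mL × 43.95604 mcg/mL = 5655.05 mcg = 5.65505 mg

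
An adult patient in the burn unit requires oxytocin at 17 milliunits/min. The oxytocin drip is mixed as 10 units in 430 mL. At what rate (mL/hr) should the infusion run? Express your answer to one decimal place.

17 milliunits/min × 60 min/hr = 1020 milliunits/hr
Concentration = 10 units ÷ 430 mL = 0.02325581 units/mL = 23.25581 milliunits/mL
Rate = 1020 milliunits/hr ÷ 23.25581 milliunits/mL = 43.86 mL/hr

43.9 mL/hr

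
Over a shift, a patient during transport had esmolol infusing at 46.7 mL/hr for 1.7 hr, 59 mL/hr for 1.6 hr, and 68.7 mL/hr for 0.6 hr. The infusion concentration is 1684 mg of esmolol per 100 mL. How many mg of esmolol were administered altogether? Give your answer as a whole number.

3621 mg

Concentration = 1684 mg ÷ 100 mL = 16.84 mg/mL
Stage 1: 46.7 mL/hr × 1.7 hr = 79.39 mL → 79.39 mL × 16.84 mg/mL = 1336.928 mg
Stage 2: 59 mL/hr × 1.6 hr = 94.4 mL → 94.4 mL × 16.84 mg/mL = 1589.696 mg
Stage 3: 68.7 mL/hr × 0.6 hr = 41.22 mL → 41.22 mL × 16.84 mg/mL = 694.1448 mg
Total = 1336.928 + 1589.696 + 694.1448 = 3620.768 mg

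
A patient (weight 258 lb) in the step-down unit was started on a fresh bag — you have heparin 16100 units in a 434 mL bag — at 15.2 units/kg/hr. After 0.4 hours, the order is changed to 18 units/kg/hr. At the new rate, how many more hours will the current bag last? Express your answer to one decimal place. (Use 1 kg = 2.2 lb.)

7.3 hours

Initial rate:
Weight = 258 lb ÷ 2.2 lb/kg = 117.2727 kg
Dose = 15.2 units/kg/hr × 117.2727 kg = 1782.545 units/hr
Concentration = 16100 units ÷ 434 mL = 37.09677 units/mL
Rate = 1782.545 units/hr ÷ 37.09677 units/mL = 48.05123 mL/hr
Volume infused so far = 48.05123 mL/hr × 0.4 hr = 19.22049 mL
Volume remaining = 434 − 19.22049 = 414.7795 mL
New rate:
Dose = 18 units/kg/hr × 117.2727 kg = 2110.909 units/hr
Rate = 2110.909 units/hr ÷ 37.09677 units/mL = 56.90277 mL/hr
Time remaining = 414.7795 mL ÷ 56.90277 mL/hr = 7.289268 hr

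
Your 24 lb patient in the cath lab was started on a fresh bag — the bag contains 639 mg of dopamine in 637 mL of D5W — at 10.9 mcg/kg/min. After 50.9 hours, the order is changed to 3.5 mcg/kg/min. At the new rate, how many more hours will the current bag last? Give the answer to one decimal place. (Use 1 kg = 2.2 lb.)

120.4 hours

Initial rate:
Weight = 24 lb ÷ 2.2 lb/kg = 10.90909 kg
Dose = 10.9 mcg/kg/min × 10.90909 kg = 118.9091 mcg/min
118.9091 mcg/min × 60 min/hr = 7134.545 mcg/hr
Concentration = 639 mg ÷ 637 mL = 1.00314 mg/mL = 1003.14 mcg/mL
Rate = 7134.545 mcg/hr ÷ 1003.14 mcg/mL = 7.112215 mL/hr
Volume infused so far = 7.112215 mL/hr × 50.9 hr = 362.0117 mL
Volume remaining = 637 − 362.0117 = 274.9883 mL
New rate:
Dose = 3.5 mcg/kg/min × 10.90909 kg = 38.18182 mcg/min
38.18182 mcg/min × 60 min/hr = 2290.909 mcg/hr
Rate = 2290.909 mcg/hr ÷ 1003.14 mcg/mL = 2.283739 mL/hr
Time remaining = 274.9883 mL ÷ 2.283739 mL/hr = 120.4114 hr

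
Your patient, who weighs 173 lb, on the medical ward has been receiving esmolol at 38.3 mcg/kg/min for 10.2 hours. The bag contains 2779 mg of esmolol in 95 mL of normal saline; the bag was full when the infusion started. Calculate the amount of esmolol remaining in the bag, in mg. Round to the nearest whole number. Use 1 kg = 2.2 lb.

Weight = 173 lb ÷ 2.2 lb/kg = 78.63636 kg
Dose = 38.3 mcg/kg/min × 78.63636 kg = 3011.773 mcg/min
3011.773 mcg/min × 60 min/hr = 180706.4 mcg/hr
Concentration = 2779 mg ÷ 95 mL = 29.25263 mg/mL = 29252.63 mcg/mL
Rate = 180706.4 mcg/hr ÷ 29252.63 mcg/mL = 6.17744 mL/hr
Volume infused = 6.17744 mL/hr × 10.2 hr = 63.00988 mL
Volume remaining = 95 − 63.00988 = 31.99012 mL
Drug remaining = 31.99012 mL × 29252.63 mcg/mL = 935795.1 mcg = 935.7951 mg

936 mg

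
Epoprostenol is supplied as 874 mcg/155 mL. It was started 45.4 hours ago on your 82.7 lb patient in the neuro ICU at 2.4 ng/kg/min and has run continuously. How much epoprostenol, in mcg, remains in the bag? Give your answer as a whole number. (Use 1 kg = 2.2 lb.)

628 mcg

Weight = 82.7 lb ÷ 2.2 lb/kg = 37.59091 kg
Dose = 2.4 ng/kg/min × 37.59091 kg = 90.21818 ng/min
90.21818 ng/min × 60 min/hr = 5413.091 ng/hr
Concentration = 874 mcg ÷ 155 mL = 5.63871 mcg/mL = 5638.71 ng/mL
Rate = 5413.091 ng/hr ÷ 5638.71 ng/mL = 0.9599875 mL/hr
Volume infused = 0.9599875 mL/hr × 45.4 hr = 43.58343 mL
Volume remaining = 155 − 43.58343 = 111.4166 mL
Drug remaining = 111.4166 mL × 5638.71 ng/mL = 628245.7 ng = 628.2457 mcg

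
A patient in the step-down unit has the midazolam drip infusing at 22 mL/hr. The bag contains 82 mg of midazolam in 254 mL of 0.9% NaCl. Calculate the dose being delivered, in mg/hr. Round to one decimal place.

7.1 mg/hr

Concentration = 82 mg ÷ 254 mL = 0.3228346 mg/mL
Drug rate = 22 mL/hr × 0.3228346 mg/mL = 7.102362 mg/hr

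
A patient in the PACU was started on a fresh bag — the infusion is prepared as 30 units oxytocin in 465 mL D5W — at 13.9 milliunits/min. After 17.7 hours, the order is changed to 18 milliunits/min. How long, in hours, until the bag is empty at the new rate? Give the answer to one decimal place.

14.1 hours

Initial rate:
13.9 milliunits/min × 60 min/hr = 834 milliunits/hr
Concentration = 30 units ÷ 465 mL = 0.06451613 units/mL = 64.51613 milliunits/mL
Rate = 834 milliunits/hr ÷ 64.51613 milliunits/mL = 12.927 mL/hr
Volume infused so far = 12.927 mL/hr × 17.7 hr = 228.8079 mL
Volume remaining = 465 − 228.8079 = 236.1921 mL
New rate:
18 milliunits/min × 60 min/hr = 1080 milliunits/hr
Rate = 1080 milliunits/hr ÷ 64.51613 milliunits/mL = 16.74 mL/hr
Time remaining = 236.1921 mL ÷ 16.74 mL/hr = 14.10944 hr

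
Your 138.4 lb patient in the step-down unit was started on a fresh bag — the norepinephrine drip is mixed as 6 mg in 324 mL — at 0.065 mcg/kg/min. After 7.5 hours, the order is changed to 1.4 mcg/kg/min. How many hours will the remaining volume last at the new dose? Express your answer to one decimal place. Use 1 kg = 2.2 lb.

0.8 hours

Initial rate:
Weight = 138.4 lb ÷ 2.2 lb/kg = 62.90909 kg
Dose = 0.065 mcg/kg/min × 62.90909 kg = 4.089091 mcg/min
4.089091 mcg/min × 60 min/hr = 245.3455 mcg/hr
Concentration = 6 mg ÷ 324 mL = 0.01851852 mg/mL = 18.51852 mcg/mL
Rate = 245.3455 mcg/hr ÷ 18.51852 mcg/mL = 13.24865 mL/hr
Volume infused so far = 13.24865 mL/hr × 7.5 hr = 99.36491 mL
Volume remaining = 324 − 99.36491 = 224.6351 mL
New rate:
Dose = 1.4 mcg/kg/min × 62.90909 kg = 88.07273 mcg/min
88.07273 mcg/min × 60 min/hr = 5284.364 mcg/hr
Rate = 5284.364 mcg/hr ÷ 18.51852 mcg/mL = 285.3556 mL/hr
Time remaining = 224.6351 mL ÷ 285.3556 mL/hr = 0.787211 hr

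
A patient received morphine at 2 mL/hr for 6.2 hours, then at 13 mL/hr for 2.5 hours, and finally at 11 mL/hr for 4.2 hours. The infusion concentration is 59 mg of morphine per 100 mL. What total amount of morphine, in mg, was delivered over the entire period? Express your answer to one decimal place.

Concentration = 59 mg ÷ 100 mL = 0.59 mg/mL
Stage 1: 2 mL/hr × 6.2 hr = 12.4 mL → 12.4 mL × 0.59 mg/mL = 7.316 mg
Stage 2: 13 mL/hr × 2.5 hr = 32.5 mL → 32.5 mL × 0.59 mg/mL = 19.175 mg
Stage 3: 11 mL/hr × 4.2 hr = 46.2 mL → 46.2 mL × 0.59 mg/mL = 27.258 mg
Total = 7.316 + 19.175 + 27.258 = 53.749 mg

53.7 mg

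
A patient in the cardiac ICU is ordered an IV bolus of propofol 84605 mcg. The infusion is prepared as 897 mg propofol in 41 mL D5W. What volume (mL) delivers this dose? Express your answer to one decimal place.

3.9 mL

Concentration = 897 mg ÷ 41 mL = 21.87805 mg/mL = 21878.05 mcg/mL
Volume = 84605 mcg ÷ 21878.05 mcg/mL = 3.867118 mL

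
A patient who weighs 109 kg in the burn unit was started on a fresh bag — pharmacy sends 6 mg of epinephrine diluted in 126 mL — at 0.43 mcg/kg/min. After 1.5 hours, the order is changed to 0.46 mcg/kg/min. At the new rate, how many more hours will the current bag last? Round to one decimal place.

0.6 hours

Initial rate:
Dose = 0.43 mcg/kg/min × 109 kg = 46.87 mcg/min
46.87 mcg/min × 60 min/hr = 2812.2 mcg/hr
Concentration = 6 mg ÷ 126 mL = 0.04761905 mg/mL = 47.61905 mcg/mL
Rate = 2812.2 mcg/hr ÷ 47.61905 mcg/mL = 59.0562 mL/hr
Volume infused so far = 59.0562 mL/hr × 1.5 hr = 88.5843 mL
Volume remaining = 126 − 88.5843 = 37.4157 mL
New rate:
Dose = 0.46 mcg/kg/min × 109 kg = 50.14 mcg/min
50.14 mcg/min × 60 min/hr = 3008.4 mcg/hr
Rate = 3008.4 mcg/hr ÷ 47.61905 mcg/mL = 63.1764 mL/hr
Time remaining = 37.4157 mL ÷ 63.1764 mL/hr = 0.5922417 hr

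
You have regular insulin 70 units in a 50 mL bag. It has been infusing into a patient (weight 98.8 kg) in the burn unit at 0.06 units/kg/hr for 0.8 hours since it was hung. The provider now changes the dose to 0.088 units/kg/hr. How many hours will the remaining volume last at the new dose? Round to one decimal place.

Initial rate:
Dose = 0.06 units/kg/hr × 98.8 kg = 5.928 units/hr
Concentration = 70 units ÷ 50 mL = 1.4 units/mL
Rate = 5.928 units/hr ÷ 1.4 units/mL = 4.234286 mL/hr
Volume infused so far = 4.234286 mL/hr × 0.8 hr = 3.387429 mL
Volume remaining = 50 − 3.387429 = 46.61257 mL
New rate:
Dose = 0.088 units/kg/hr × 98.8 kg = 8.6944 units/hr
Rate = 8.6944 units/hr ÷ 1.4 units/mL = 6.210286 mL/hr
Time remaining = 46.61257 mL ÷ 6.210286 mL/hr = 7.505705 hr

7.5 hours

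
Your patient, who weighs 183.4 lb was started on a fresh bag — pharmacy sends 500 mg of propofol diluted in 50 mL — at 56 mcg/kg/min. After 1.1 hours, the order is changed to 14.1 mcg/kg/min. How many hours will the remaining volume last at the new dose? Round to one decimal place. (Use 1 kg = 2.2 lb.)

Initial rate:
Weight = 183.4 lb ÷ 2.2 lb/kg = 83.36364 kg
Dose = 56 mcg/kg/min × 83.36364 kg = 4668.364 mcg/min
4668.364 mcg/min × 60 min/hr = 280101.8 mcg/hr
Concentration = 500 mg ÷ 50 mL = 10 mg/mL = 10000 mcg/mL
Rate = 280101.8 mcg/hr ÷ 10000 mcg/mL = 28.01018 mL/hr
Volume infused so far = 28.01018 mL/hr × 1.1 hr = 30.8112 mL
Volume remaining = 50 − 30.8112 = 19.1888 mL
New rate:
Dose = 14.1 mcg/kg/min × 83.36364 kg = 1175.427 mcg/min
1175.427 mcg/min × 60 min/hr = 70525.64 mcg/hr
Rate = 70525.64 mcg/hr ÷ 10000 mcg/mL = 7.052564 mL/hr
Time remaining = 19.1888 mL ÷ 7.052564 mL/hr = 2.720826 hr

2.7 hours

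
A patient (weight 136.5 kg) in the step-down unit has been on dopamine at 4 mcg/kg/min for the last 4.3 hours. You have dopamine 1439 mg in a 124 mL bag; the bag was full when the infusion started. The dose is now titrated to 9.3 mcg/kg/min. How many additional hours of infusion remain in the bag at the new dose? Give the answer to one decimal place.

Initial rate:
Dose = 4 mcg/kg/min × 136.5 kg = 546 mcg/min
546 mcg/min × 60 min/hr = 32760 mcg/hr
Concentration = 1439 mg ÷ 124 mL = 11.60484 mg/mL = 11604.84 mcg/mL
Rate = 32760 mcg/hr ÷ 11604.84 mcg/mL = 2.82296 mL/hr
Volume infused so far = 2.82296 mL/hr × 4.3 hr = 12.13873 mL
Volume remaining = 124 − 12.13873 = 111.8613 mL
New rate:
Dose = 9.3 mcg/kg/min × 136.5 kg = 1269.45 mcg/min
1269.45 mcg/min × 60 min/hr = 76167 mcg/hr
Rate = 76167 mcg/hr ÷ 11604.84 mcg/mL = 6.563383 mL/hr
Time remaining = 111.8613 mL ÷ 6.563383 mL/hr = 17.04323 hr

17.0 hours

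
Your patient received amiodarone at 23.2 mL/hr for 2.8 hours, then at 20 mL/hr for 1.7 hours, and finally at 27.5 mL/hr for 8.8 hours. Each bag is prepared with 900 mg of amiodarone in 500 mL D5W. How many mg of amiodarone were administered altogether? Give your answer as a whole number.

614 mg

Concentration = 900 mg ÷ 500 mL = 1.8 mg/mL
Stage 1: 23.2 mL/hr × 2.8 hr = 64.96 mL → 64.96 mL × 1.8 mg/mL = 116.928 mg
Stage 2: 20 mL/hr × 1.7 hr = 34 mL → 34 mL × 1.8 mg/mL = 61.2 mg
Stage 3: 27.5 mL/hr × 8.8 hr = 242 mL → 242 mL × 1.8 mg/mL = 435.6 mg
Total = 116.928 + 61.2 + 435.6 = 613.728 mg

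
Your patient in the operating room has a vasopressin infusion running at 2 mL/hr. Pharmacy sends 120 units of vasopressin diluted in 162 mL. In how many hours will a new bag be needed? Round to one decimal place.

81.0 hours

Duration = 162 mL ÷ 2 mL/hr = 81 hr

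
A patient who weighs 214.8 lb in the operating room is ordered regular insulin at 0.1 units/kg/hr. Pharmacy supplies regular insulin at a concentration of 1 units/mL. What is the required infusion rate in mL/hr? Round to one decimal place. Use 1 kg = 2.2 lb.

Weight = 214.8 lb ÷ 2.2 lb/kg = 97.63636 kg
Dose = 0.1 units/kg/hr × 97.63636 kg = 9.763636 units/hr
Rate = 9.763636 units/hr ÷ 1 units/mL = 9.763636 mL/hr

9.8 mL/hr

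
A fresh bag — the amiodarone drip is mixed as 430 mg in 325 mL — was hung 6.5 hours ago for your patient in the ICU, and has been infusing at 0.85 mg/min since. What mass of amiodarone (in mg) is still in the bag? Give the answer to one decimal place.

0.85 mg/min × 60 min/hr = 51 mg/hr
Concentration = 430 mg ÷ 325 mL = 1.323077 mg/mL
Rate = 51 mg/hr ÷ 1.323077 mg/mL = 38.54651 mL/hr
Volume infused = 38.54651 mL/hr × 6.5 hr = 250.5523 mL
Volume remaining = 325 − 250.5523 = 74.44767 mL
Drug remaining = 74.44767 mL × 1.323077 mg/mL = 98.5 mg

98.5 mg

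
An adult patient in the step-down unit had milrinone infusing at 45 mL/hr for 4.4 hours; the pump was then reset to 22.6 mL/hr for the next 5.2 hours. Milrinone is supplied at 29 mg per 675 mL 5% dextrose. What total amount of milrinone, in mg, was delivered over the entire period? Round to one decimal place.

Concentration = 29 mg ÷ 675 mL = 0.04296296 mg/mL
Stage 1: 45 mL/hr × 4.4 hr = 198 mL → 198 mL × 0.04296296 mg/mL = 8.506667 mg
Stage 2: 22.6 mL/hr × 5.2 hr = 117.52 mL → 117.52 mL × 0.04296296 mg/mL = 5.049007 mg
Total = 8.506667 + 5.049007 = 13.55567 mg

13.6 mg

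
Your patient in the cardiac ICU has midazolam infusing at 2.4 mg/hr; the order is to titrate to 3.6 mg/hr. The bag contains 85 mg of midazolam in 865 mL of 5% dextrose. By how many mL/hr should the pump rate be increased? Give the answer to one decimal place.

At the current dose:
Concentration = 85 mg ÷ 865 mL = 0.0982659 mg/mL
Rate = 2.4 mg/hr ÷ 0.0982659 mg/mL = 24.42353 mL/hr
At the new dose:
Rate = 3.6 mg/hr ÷ 0.0982659 mg/mL = 36.63529 mL/hr
Change = 36.63529 − 24.42353 = 12.21176 mL/hr → 12.21176 mL/hr increase

12.2 mL/hr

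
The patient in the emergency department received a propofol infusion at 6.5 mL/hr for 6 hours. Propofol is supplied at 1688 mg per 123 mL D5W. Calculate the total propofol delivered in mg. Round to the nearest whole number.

Concentration = 1688 mg ÷ 123 mL = 13.72358 mg/mL = 13723.58 mcg/mL
Drug rate = 6.5 mL/hr × 13723.58 mcg/mL = 89203.25 mcg/hr
Total = 89203.25 mcg/hr × 6 hr = 535219.5 mcg = 535.2195 mg

535 mg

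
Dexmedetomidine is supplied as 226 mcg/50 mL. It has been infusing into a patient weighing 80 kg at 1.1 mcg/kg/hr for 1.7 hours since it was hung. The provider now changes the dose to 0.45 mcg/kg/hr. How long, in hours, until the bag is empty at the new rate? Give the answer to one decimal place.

2.1 hours

Initial rate:
Dose = 1.1 mcg/kg/hr × 80 kg = 88 mcg/hr
Concentration = 226 mcg ÷ 50 mL = 4.52 mcg/mL
Rate = 88 mcg/hr ÷ 4.52 mcg/mL = 19.46903 mL/hr
Volume infused so far = 19.46903 mL/hr × 1.7 hr = 33.09735 mL
Volume remaining = 50 − 33.09735 = 16.90265 mL
New rate:
Dose = 0.45 mcg/kg/hr × 80 kg = 36 mcg/hr
Rate = 36 mcg/hr ÷ 4.52 mcg/mL = 7.964602 mL/hr
Time remaining = 16.90265 mL ÷ 7.964602 mL/hr = 2.122222 hr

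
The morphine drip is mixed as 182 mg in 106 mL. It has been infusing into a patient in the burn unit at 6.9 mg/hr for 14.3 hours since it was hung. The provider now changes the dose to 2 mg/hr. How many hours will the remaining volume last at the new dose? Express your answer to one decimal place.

41.7 hours

Initial rate:
Concentration = 182 mg ÷ 106 mL = 1.716981 mg/mL
Rate = 6.9 mg/hr ÷ 1.716981 mg/mL = 4.018681 mL/hr
Volume infused so far = 4.018681 mL/hr × 14.3 hr = 57.46714 mL
Volume remaining = 106 − 57.46714 = 48.53286 mL
New rate:
Rate = 2 mg/hr ÷ 1.716981 mg/mL = 1.164835 mL/hr
Time remaining = 48.53286 mL ÷ 1.164835 mL/hr = 41.665 hr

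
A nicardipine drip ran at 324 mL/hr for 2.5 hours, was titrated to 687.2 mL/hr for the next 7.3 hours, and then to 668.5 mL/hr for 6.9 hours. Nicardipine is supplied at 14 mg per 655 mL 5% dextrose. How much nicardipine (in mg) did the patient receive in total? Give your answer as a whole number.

Concentration = 14 mg ÷ 655 mL = 0.02137405 mg/mL
Stage 1: 324 mL/hr × 2.5 hr = 810 mL → 810 mL × 0.02137405 mg/mL = 17.31298 mg
Stage 2: 687.2 mL/hr × 7.3 hr = 5016.56 mL → 5016.56 mL × 0.02137405 mg/mL = 107.2242 mg
Stage 3: 668.5 mL/hr × 6.9 hr = 4612.65 mL → 4612.65 mL × 0.02137405 mg/mL = 98.59099 mg
Total = 17.31298 + 107.2242 + 98.59099 = 223.1282 mg

223 mg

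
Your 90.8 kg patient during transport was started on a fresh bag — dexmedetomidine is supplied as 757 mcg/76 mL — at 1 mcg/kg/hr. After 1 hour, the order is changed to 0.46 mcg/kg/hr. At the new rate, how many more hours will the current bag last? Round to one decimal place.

Initial rate:
Dose = 1 mcg/kg/hr × 90.8 kg = 90.8 mcg/hr
Concentration = 757 mcg ÷ 76 mL = 9.960526 mcg/mL
Rate = 90.8 mcg/hr ÷ 9.960526 mcg/mL = 9.115984 mL/hr
Volume infused so far = 9.115984 mL/hr × 1 hr = 9.115984 mL
Volume remaining = 76 − 9.115984 = 66.88402 mL
New rate:
Dose = 0.46 mcg/kg/hr × 90.8 kg = 41.768 mcg/hr
Rate = 41.768 mcg/hr ÷ 9.960526 mcg/mL = 4.193353 mL/hr
Time remaining = 66.88402 mL ÷ 4.193353 mL/hr = 15.95001 hr

16.0 hours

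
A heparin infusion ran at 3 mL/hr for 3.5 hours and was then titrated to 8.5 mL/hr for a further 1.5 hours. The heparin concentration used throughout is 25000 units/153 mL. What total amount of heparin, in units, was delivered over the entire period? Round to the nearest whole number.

Concentration = 25000 units ÷ 153 mL = 163.3987 units/mL
Stage 1: 3 mL/hr × 3.5 hr = 10.5 mL → 10.5 mL × 163.3987 units/mL = 1715.686 units
Stage 2: 8.5 mL/hr × 1.5 hr = 12.75 mL → 12.75 mL × 163.3987 units/mL = 2083.333 units
Total = 1715.686 + 2083.333 = 3799.02 units

3799 units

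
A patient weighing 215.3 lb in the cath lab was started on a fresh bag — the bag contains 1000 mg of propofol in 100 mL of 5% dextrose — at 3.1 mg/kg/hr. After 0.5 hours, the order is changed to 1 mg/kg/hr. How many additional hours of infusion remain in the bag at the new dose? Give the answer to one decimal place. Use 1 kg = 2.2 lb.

8.7 hours

Initial rate:
Weight = 215.3 lb ÷ 2.2 lb/kg = 97.86364 kg
Dose = 3.1 mg/kg/hr × 97.86364 kg = 303.3773 mg/hr
Concentration = 1000 mg ÷ 100 mL = 10 mg/mL
Rate = 303.3773 mg/hr ÷ 10 mg/mL = 30.33773 mL/hr
Volume infused so far = 30.33773 mL/hr × 0.5 hr = 15.16886 mL
Volume remaining = 100 − 15.16886 = 84.83114 mL
New rate:
Dose = 1 mg/kg/hr × 97.86364 kg = 97.86364 mg/hr
Rate = 97.86364 mg/hr ÷ 10 mg/mL = 9.786364 mL/hr
Time remaining = 84.83114 mL ÷ 9.786364 mL/hr = 8.6683 hr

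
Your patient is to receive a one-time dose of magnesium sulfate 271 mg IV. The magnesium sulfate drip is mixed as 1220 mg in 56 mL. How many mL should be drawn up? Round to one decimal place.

Concentration = 1220 mg ÷ 56 mL = 21.78571 mg/mL
Volume = 271 mg ÷ 21.78571 mg/mL = 12.43934 mL

12.4 mL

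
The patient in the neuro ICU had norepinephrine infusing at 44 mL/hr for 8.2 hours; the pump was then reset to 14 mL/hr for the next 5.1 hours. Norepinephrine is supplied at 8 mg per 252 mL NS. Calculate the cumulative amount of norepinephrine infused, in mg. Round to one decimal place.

Concentration = 8 mg ÷ 252 mL = 0.03174603 mg/mL
Stage 1: 44 mL/hr × 8.2 hr = 360.8 mL → 360.8 mL × 0.03174603 mg/mL = 11.45397 mg
Stage 2: 14 mL/hr × 5.1 hr = 71.4 mL → 71.4 mL × 0.03174603 mg/mL = 2.266667 mg
Total = 11.45397 + 2.266667 = 13.72063 mg

13.7 mg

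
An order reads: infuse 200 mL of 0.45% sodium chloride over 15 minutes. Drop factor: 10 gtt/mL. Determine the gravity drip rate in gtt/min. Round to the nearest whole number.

200 mL ÷ (15 min) = 13.33333 mL/min
13.33333 mL/min × 10 gtt/mL = 133.3333 gtt/min

133 gtt/min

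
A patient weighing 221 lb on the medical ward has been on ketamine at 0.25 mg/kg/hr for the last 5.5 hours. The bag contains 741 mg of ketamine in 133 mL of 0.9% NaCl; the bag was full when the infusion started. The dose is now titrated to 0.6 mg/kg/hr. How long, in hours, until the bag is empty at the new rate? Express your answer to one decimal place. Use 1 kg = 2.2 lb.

Initial rate:
Weight = 221 lb ÷ 2.2 lb/kg = 100.4545 kg
Dose = 0.25 mg/kg/hr × 100.4545 kg = 25.11364 mg/hr
Concentration = 741 mg ÷ 133 mL = 5.571429 mg/mL
Rate = 25.11364 mg/hr ÷ 5.571429 mg/mL = 4.507576 mL/hr
Volume infused so far = 4.507576 mL/hr × 5.5 hr = 24.79167 mL
Volume remaining = 133 − 24.79167 = 108.2083 mL
New rate:
Dose = 0.6 mg/kg/hr × 100.4545 kg = 60.27273 mg/hr
Rate = 60.27273 mg/hr ÷ 5.571429 mg/mL = 10.81818 mL/hr
Time remaining = 108.2083 mL ÷ 10.81818 mL/hr = 10.00245 hr

10.0 hours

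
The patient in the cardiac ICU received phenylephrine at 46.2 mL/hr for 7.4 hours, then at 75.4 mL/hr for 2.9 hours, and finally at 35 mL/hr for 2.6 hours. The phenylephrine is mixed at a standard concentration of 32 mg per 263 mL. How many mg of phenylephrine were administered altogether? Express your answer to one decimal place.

79.3 mg

Concentration = 32 mg ÷ 263 mL = 0.121673 mg/mL
Stage 1: 46.2 mL/hr × 7.4 hr = 341.88 mL → 341.88 mL × 0.121673 mg/mL = 41.59757 mg
Stage 2: 75.4 mL/hr × 2.9 hr = 218.66 mL → 218.66 mL × 0.121673 mg/mL = 26.60502 mg
Stage 3: 35 mL/hr × 2.6 hr = 91 mL → 91 mL × 0.121673 mg/mL = 11.07224 mg
Total = 41.59757 + 26.60502 + 11.07224 = 79.27483 mg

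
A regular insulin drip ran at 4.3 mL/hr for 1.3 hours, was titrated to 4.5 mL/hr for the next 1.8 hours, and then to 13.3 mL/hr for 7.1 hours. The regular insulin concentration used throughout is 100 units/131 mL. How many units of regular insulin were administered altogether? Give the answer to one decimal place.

82.5 units

Concentration = 100 units ÷ 131 mL = 0.7633588 units/mL
Stage 1: 4.3 mL/hr × 1.3 hr = 5.59 mL → 5.59 mL × 0.7633588 units/mL = 4.267176 units
Stage 2: 4.5 mL/hr × 1.8 hr = 8.1 mL → 8.1 mL × 0.7633588 units/mL = 6.183206 units
Stage 3: 13.3 mL/hr × 7.1 hr = 94.43 mL → 94.43 mL × 0.7633588 units/mL = 72.08397 units
Total = 4.267176 + 6.183206 + 72.08397 = 82.53435 units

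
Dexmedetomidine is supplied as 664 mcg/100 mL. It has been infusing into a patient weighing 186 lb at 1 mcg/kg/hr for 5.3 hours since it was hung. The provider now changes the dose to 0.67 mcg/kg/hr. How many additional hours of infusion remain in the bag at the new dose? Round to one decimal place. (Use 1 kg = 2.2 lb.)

3.8 hours

Initial rate:
Weight = 186 lb ÷ 2.2 lb/kg = 84.54545 kg
Dose = 1 mcg/kg/hr × 84.54545 kg = 84.54545 mcg/hr
Concentration = 664 mcg ÷ 100 mL = 6.64 mcg/mL
Rate = 84.54545 mcg/hr ÷ 6.64 mcg/mL = 12.73275 mL/hr
Volume infused so far = 12.73275 mL/hr × 5.3 hr = 67.48357 mL
Volume remaining = 100 − 67.48357 = 32.51643 mL
New rate:
Dose = 0.67 mcg/kg/hr × 84.54545 kg = 56.64545 mcg/hr
Rate = 56.64545 mcg/hr ÷ 6.64 mcg/mL = 8.530942 mL/hr
Time remaining = 32.51643 mL ÷ 8.530942 mL/hr = 3.811587 hr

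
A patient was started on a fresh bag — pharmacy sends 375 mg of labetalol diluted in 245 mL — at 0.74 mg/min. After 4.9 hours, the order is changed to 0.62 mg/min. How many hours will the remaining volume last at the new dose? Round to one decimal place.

Initial rate:
0.74 mg/min × 60 min/hr = 44.4 mg/hr
Concentration = 375 mg ÷ 245 mL = 1.530612 mg/mL
Rate = 44.4 mg/hr ÷ 1.530612 mg/mL = 29.008 mL/hr
Volume infused so far = 29.008 mL/hr × 4.9 hr = 142.1392 mL
Volume remaining = 245 − 142.1392 = 102.8608 mL
New rate:
0.62 mg/min × 60 min/hr = 37.2 mg/hr
Rate = 37.2 mg/hr ÷ 1.530612 mg/mL = 24.304 mL/hr
Time remaining = 102.8608 mL ÷ 24.304 mL/hr = 4.232258 hr

4.2 hours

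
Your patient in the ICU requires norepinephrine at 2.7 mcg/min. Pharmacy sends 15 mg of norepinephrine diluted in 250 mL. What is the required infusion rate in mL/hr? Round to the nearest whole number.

3 mL/hr

2.7 mcg/min × 60 min/hr = 162 mcg/hr
Concentration = 15 mg ÷ 250 mL = 0.06 mg/mL = 60 mcg/mL
Rate = 162 mcg/hr ÷ 60 mcg/mL = 2.7 mL/hr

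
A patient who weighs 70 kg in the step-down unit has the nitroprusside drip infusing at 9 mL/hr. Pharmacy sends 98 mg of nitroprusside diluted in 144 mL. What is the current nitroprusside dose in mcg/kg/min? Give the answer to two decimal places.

Concentration = 98 mg ÷ 144 mL = 0.6805556 mg/mL = 680.5556 mcg/mL
Drug rate = 9 mL/hr × 680.5556 mcg/mL = 6125 mcg/hr
6125 mcg/hr ÷ 60 min/hr = 102.0833 mcg/min
102.0833 mcg/min ÷ 70 kg = 1.458333 mcg/kg/min

1.46 mcg/kg/min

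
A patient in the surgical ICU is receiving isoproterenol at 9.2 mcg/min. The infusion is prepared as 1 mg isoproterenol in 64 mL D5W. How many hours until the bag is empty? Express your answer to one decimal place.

1.8 hours

9.2 mcg/min × 60 min/hr = 552 mcg/hr
Concentration = 1 mg ÷ 64 mL = 0.015625 mg/mL = 15.625 mcg/mL
Rate = 552 mcg/hr ÷ 15.625 mcg/mL = 35.328 mL/hr
Duration = 64 mL ÷ 35.328 mL/hr = 1.811594 hr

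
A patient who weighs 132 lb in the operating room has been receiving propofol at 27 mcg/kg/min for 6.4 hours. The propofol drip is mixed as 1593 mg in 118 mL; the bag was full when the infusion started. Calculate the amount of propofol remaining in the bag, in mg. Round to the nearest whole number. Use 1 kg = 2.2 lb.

Weight = 132 lb ÷ 2.2 lb/kg = 60 kg
Dose = 27 mcg/kg/min × 60 kg = 1620 mcg/min
1620 mcg/min × 60 min/hr = 97200 mcg/hr
Concentration = 1593 mg ÷ 118 mL = 13.5 mg/mL = 13500 mcg/mL
Rate = 97200 mcg/hr ÷ 13500 mcg/mL = 7.2 mL/hr
Volume infused = 7.2 mL/hr × 6.4 hr = 46.08 mL
Volume remaining = 118 − 46.08 = 71.92 mL
Drug remaining = 71.92 mL × 13500 mcg/mL = 970920 mcg = 970.92 mg

971 mg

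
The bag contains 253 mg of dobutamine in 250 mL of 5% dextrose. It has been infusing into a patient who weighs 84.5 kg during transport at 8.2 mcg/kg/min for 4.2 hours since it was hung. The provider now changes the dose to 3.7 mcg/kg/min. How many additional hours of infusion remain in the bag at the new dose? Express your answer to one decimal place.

4.2 hours

Initial rate:
Dose = 8.2 mcg/kg/min × 84.5 kg = 692.9 mcg/min
692.9 mcg/min × 60 min/hr = 41574 mcg/hr
Concentration = 253 mg ÷ 250 mL = 1.012 mg/mL = 1012 mcg/mL
Rate = 41574 mcg/hr ÷ 1012 mcg/mL = 41.08103 mL/hr
Volume infused so far = 41.08103 mL/hr × 4.2 hr = 172.5403 mL
Volume remaining = 250 − 172.5403 = 77.45968 mL
New rate:
Dose = 3.7 mcg/kg/min × 84.5 kg = 312.65 mcg/min
312.65 mcg/min × 60 min/hr = 18759 mcg/hr
Rate = 18759 mcg/hr ÷ 1012 mcg/mL = 18.53656 mL/hr
Time remaining = 77.45968 mL ÷ 18.53656 mL/hr = 4.178752 hr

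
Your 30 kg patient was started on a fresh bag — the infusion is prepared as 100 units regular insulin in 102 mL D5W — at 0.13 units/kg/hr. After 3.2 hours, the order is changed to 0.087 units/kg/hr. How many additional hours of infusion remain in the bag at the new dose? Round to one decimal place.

Initial rate:
Dose = 0.13 units/kg/hr × 30 kg = 3.9 units/hr
Concentration = 100 units ÷ 102 mL = 0.9803922 units/mL
Rate = 3.9 units/hr ÷ 0.9803922 units/mL = 3.978 mL/hr
Volume infused so far = 3.978 mL/hr × 3.2 hr = 12.7296 mL
Volume remaining = 102 − 12.7296 = 89.2704 mL
New rate:
Dose = 0.087 units/kg/hr × 30 kg = 2.61 units/hr
Rate = 2.61 units/hr ÷ 0.9803922 units/mL = 2.6622 mL/hr
Time remaining = 89.2704 mL ÷ 2.6622 mL/hr = 33.53257 hr

33.5 hours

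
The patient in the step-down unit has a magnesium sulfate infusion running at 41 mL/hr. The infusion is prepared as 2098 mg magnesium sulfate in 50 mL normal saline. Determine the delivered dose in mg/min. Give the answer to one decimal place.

Concentration = 2098 mg ÷ 50 mL = 41.96 mg/mL
Drug rate = 41 mL/hr × 41.96 mg/mL = 1720.36 mg/hr
1720.36 mg/hr ÷ 60 min/hr = 28.67267 mg/min

28.7 mg/min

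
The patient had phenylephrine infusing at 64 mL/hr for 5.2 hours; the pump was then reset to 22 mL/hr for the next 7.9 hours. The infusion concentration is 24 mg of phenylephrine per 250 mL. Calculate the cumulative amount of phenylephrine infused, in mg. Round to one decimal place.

Concentration = 24 mg ÷ 250 mL = 0.096 mg/mL
Stage 1: 64 mL/hr × 5.2 hr = 332.8 mL → 332.8 mL × 0.096 mg/mL = 31.9488 mg
Stage 2: 22 mL/hr × 7.9 hr = 173.8 mL → 173.8 mL × 0.096 mg/mL = 16.6848 mg
Total = 31.9488 + 16.6848 = 48.6336 mg

48.6 mg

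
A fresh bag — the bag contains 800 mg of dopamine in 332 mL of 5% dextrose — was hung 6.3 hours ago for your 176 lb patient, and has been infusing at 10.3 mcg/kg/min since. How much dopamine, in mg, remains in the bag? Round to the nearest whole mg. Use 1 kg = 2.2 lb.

Weight = 176 lb ÷ 2.2 lb/kg = 80 kg
Dose = 10.3 mcg/kg/min × 80 kg = 824 mcg/min
824 mcg/min × 60 min/hr = 49440 mcg/hr
Concentration = 800 mg ÷ 332 mL = 2.409639 mg/mL = 2409.639 mcg/mL
Rate = 49440 mcg/hr ÷ 2409.639 mcg/mL = 20.5176 mL/hr
Volume infused = 20.5176 mL/hr × 6.3 hr = 129.2609 mL
Volume remaining = 332 − 129.2609 = 202.7391 mL
Drug remaining = 202.7391 mL × 2409.639 mcg/mL = 488528 mcg = 488.528 mg

489 mg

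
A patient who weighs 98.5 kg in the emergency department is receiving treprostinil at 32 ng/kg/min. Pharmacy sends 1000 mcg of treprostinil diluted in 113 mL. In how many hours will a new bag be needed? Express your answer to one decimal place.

Dose = 32 ng/kg/min × 98.5 kg = 3152 ng/min
3152 ng/min × 60 min/hr = 189120 ng/hr
Concentration = 1000 mcg ÷ 113 mL = 8.849558 mcg/mL = 8849.558 ng/mL
Rate = 189120 ng/hr ÷ 8849.558 ng/mL = 21.37056 mL/hr
Duration = 113 mL ÷ 21.37056 mL/hr = 5.287648 hr

5.3 hours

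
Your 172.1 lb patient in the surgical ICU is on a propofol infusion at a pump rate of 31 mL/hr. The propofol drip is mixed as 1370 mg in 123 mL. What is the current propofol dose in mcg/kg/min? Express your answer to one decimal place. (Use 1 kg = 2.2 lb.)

Weight = 172.1 lb ÷ 2.2 lb/kg = 78.22727 kg
Concentration = 1370 mg ÷ 123 mL = 11.13821 mg/mL = 11138.21 mcg/mL
Drug rate = 31 mL/hr × 11138.21 mcg/mL = 345284.6 mcg/hr
345284.6 mcg/hr ÷ 60 min/hr = 5754.743 mcg/min
5754.743 mcg/min ÷ 78.22727 kg = 73.5644 mcg/kg/min

73.6 mcg/kg/min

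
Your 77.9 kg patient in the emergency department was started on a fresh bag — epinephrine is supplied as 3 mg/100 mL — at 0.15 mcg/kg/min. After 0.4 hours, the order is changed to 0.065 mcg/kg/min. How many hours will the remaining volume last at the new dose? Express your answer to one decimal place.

9.0 hours

Initial rate:
Dose = 0.15 mcg/kg/min × 77.9 kg = 11.685 mcg/min
11.685 mcg/min × 60 min/hr = 701.1 mcg/hr
Concentration = 3 mg ÷ 100 mL = 0.03 mg/mL = 30 mcg/mL
Rate = 701.1 mcg/hr ÷ 30 mcg/mL = 23.37 mL/hr
Volume infused so far = 23.37 mL/hr × 0.4 hr = 9.348 mL
Volume remaining = 100 − 9.348 = 90.652 mL
New rate:
Dose = 0.065 mcg/kg/min × 77.9 kg = 5.0635 mcg/min
5.0635 mcg/min × 60 min/hr = 303.81 mcg/hr
Rate = 303.81 mcg/hr ÷ 30 mcg/mL = 10.127 mL/hr
Time remaining = 90.652 mL ÷ 10.127 mL/hr = 8.951516 hr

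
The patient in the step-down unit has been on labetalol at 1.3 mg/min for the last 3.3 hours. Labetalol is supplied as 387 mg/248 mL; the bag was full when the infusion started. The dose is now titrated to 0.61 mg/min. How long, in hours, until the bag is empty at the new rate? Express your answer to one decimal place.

3.5 hours

Initial rate:
1.3 mg/min × 60 min/hr = 78 mg/hr
Concentration = 387 mg ÷ 248 mL = 1.560484 mg/mL
Rate = 78 mg/hr ÷ 1.560484 mg/mL = 49.9845 mL/hr
Volume infused so far = 49.9845 mL/hr × 3.3 hr = 164.9488 mL
Volume remaining = 248 − 164.9488 = 83.05116 mL
New rate:
0.61 mg/min × 60 min/hr = 36.6 mg/hr
Rate = 36.6 mg/hr ÷ 1.560484 mg/mL = 23.45426 mL/hr
Time remaining = 83.05116 mL ÷ 23.45426 mL/hr = 3.540984 hr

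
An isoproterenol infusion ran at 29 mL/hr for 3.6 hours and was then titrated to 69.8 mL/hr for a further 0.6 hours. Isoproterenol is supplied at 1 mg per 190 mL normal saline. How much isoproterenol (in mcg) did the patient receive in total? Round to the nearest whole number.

770 mcg

Concentration = 1 mg ÷ 190 mL = 0.005263158 mg/mL
Stage 1: 29 mL/hr × 3.6 hr = 104.4 mL → 104.4 mL × 0.005263158 mg/mL = 0.5494737 mg
Stage 2: 69.8 mL/hr × 0.6 hr = 41.88 mL → 41.88 mL × 0.005263158 mg/mL = 0.2204211 mg
Total = 0.5494737 + 0.2204211 = 0.7698947 mg = 769.8947 mcg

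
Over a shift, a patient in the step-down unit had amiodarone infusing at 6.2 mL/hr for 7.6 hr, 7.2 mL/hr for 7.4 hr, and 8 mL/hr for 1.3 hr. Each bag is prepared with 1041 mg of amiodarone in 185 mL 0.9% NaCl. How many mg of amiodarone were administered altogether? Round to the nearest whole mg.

623 mg

Concentration = 1041 mg ÷ 185 mL = 5.627027 mg/mL
Stage 1: 6.2 mL/hr × 7.6 hr = 47.12 mL → 47.12 mL × 5.627027 mg/mL = 265.1455 mg
Stage 2: 7.2 mL/hr × 7.4 hr = 53.28 mL → 53.28 mL × 5.627027 mg/mL = 299.808 mg
Stage 3: 8 mL/hr × 1.3 hr = 10.4 mL → 10.4 mL × 5.627027 mg/mL = 58.52108 mg
Total = 265.1455 + 299.808 + 58.52108 = 623.4746 mg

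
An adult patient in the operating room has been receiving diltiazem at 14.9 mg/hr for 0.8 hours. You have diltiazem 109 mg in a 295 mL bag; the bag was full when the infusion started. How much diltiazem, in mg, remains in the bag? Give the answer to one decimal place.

Concentration = 109 mg ÷ 295 mL = 0.3694915 mg/mL
Rate = 14.9 mg/hr ÷ 0.3694915 mg/mL = 40.32569 mL/hr
Volume infused = 40.32569 mL/hr × 0.8 hr = 32.26055 mL
Volume remaining = 295 − 32.26055 = 262.7394 mL
Drug remaining = 262.7394 mL × 0.3694915 mg/mL = 97.08 mg

97.1 mg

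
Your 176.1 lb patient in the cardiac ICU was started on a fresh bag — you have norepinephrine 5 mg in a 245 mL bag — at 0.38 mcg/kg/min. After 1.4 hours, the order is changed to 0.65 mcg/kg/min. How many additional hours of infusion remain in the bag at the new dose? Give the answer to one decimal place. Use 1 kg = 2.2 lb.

Initial rate:
Weight = 176.1 lb ÷ 2.2 lb/kg = 80.04545 kg
Dose = 0.38 mcg/kg/min × 80.04545 kg = 30.41727 mcg/min
30.41727 mcg/min × 60 min/hr = 1825.036 mcg/hr
Concentration = 5 mg ÷ 245 mL = 0.02040816 mg/mL = 20.40816 mcg/mL
Rate = 1825.036 mcg/hr ÷ 20.40816 mcg/mL = 89.42678 mL/hr
Volume infused so far = 89.42678 mL/hr × 1.4 hr = 125.1975 mL
Volume remaining = 245 − 125.1975 = 119.8025 mL
New rate:
Dose = 0.65 mcg/kg/min × 80.04545 kg = 52.02955 mcg/min
52.02955 mcg/min × 60 min/hr = 3121.773 mcg/hr
Rate = 3121.773 mcg/hr ÷ 20.40816 mcg/mL = 152.9669 mL/hr
Time remaining = 119.8025 mL ÷ 152.9669 mL/hr = 0.7831925 hr

0.8 hours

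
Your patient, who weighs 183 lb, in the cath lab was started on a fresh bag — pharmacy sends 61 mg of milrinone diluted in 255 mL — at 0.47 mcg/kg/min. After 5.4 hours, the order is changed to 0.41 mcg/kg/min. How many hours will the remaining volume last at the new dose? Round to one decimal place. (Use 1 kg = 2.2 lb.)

Initial rate:
Weight = 183 lb ÷ 2.2 lb/kg = 83.18182 kg
Dose = 0.47 mcg/kg/min × 83.18182 kg = 39.09545 mcg/min
39.09545 mcg/min × 60 min/hr = 2345.727 mcg/hr
Concentration = 61 mg ÷ 255 mL = 0.2392157 mg/mL = 239.2157 mcg/mL
Rate = 2345.727 mcg/hr ÷ 239.2157 mcg/mL = 9.805909 mL/hr
Volume infused so far = 9.805909 mL/hr × 5.4 hr = 52.95191 mL
Volume remaining = 255 − 52.95191 = 202.0481 mL
New rate:
Dose = 0.41 mcg/kg/min × 83.18182 kg = 34.10455 mcg/min
34.10455 mcg/min × 60 min/hr = 2046.273 mcg/hr
Rate = 2046.273 mcg/hr ÷ 239.2157 mcg/mL = 8.554091 mL/hr
Time remaining = 202.0481 mL ÷ 8.554091 mL/hr = 23.62005 hr

23.6 hours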